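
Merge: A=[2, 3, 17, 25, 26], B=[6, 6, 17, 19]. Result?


Compare heads, take smaller each step.
Merged: [2, 3, 6, 6, 17, 17, 19, 25, 26]


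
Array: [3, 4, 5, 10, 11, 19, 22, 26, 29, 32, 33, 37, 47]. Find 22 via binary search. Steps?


Search for 22:
[0,12] mid=6 arr[6]=22
Total: 1 comparisons


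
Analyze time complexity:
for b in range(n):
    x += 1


Per nesting level: O(n) = O(n)
Complexity: O(n)


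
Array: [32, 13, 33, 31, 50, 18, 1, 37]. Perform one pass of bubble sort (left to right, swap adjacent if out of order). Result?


After one pass: [13, 32, 31, 33, 18, 1, 37, 50]


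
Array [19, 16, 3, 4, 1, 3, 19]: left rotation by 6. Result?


Left rotate by 6: [19, 19, 16, 3, 4, 1, 3]


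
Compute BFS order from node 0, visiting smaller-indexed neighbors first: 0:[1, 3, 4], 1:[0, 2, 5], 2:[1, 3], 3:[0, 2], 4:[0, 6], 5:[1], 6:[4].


BFS queue: start with [0]
Visit order: [0, 1, 3, 4, 2, 5, 6]


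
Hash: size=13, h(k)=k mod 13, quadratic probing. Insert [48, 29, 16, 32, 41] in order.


Insertions: 48->slot 9; 29->slot 3; 16->slot 4; 32->slot 6; 41->slot 2
Table: [None, None, 41, 29, 16, None, 32, None, None, 48, None, None, None]


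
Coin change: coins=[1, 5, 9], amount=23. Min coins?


dp[0]=0; dp[i]=1+min(dp[i-c] for c in coins)
...dp[18]=2, dp[19]=3, dp[20]=4, dp[21]=5, dp[22]=6, dp[23]=3
Minimum coins for 23 = 3


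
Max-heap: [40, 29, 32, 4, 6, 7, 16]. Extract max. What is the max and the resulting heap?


Max = 40
Replace root with last, heapify down
Resulting heap: [32, 29, 16, 4, 6, 7]


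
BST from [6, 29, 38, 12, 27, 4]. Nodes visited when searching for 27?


BST root = 6
Search for 27: compare at each node
Path: [6, 29, 12, 27]


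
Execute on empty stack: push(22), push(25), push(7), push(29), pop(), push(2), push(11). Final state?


push(22) -> [22]
push(25) -> [22, 25]
push(7) -> [22, 25, 7]
push(29) -> [22, 25, 7, 29]
pop() returns 29 -> [22, 25, 7]
push(2) -> [22, 25, 7, 2]
push(11) -> [22, 25, 7, 2, 11]
Final stack (bottom to top): [22, 25, 7, 2, 11]


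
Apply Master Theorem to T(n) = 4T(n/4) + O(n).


a=4, b=4, c=1. log_4(4)=1 = c=1. Case 2: O(n^c log n) = O(n log n)
Complexity: O(n log n)


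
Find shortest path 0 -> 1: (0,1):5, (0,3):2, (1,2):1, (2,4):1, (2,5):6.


Dijkstra from 0:
Distances: {0: 0, 1: 5, 2: 6, 3: 2, 4: 7, 5: 12}
Shortest distance to 1 = 5, path = [0, 1]


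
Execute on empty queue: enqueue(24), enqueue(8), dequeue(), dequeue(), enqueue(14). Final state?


enqueue(24) -> [24]
enqueue(8) -> [24, 8]
dequeue() returns 24 -> [8]
dequeue() returns 8 -> []
enqueue(14) -> [14]
Final queue (front to back): [14]


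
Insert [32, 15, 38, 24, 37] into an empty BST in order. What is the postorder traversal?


Root = 32; build tree by BST insertion.
Postorder traversal: [24, 15, 37, 38, 32]


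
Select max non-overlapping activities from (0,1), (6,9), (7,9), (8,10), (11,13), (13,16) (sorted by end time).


Greedy: pick earliest-ending, then skip overlaps.
Selected (4 activities): [(0, 1), (6, 9), (11, 13), (13, 16)]


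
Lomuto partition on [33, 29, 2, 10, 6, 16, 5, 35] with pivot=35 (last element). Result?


Elements <= 35 go left of pivot.
Result: [33, 29, 2, 10, 6, 16, 5, 35], pivot at index 7


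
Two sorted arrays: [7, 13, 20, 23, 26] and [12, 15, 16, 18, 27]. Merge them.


Compare heads, take smaller each step.
Merged: [7, 12, 13, 15, 16, 18, 20, 23, 26, 27]


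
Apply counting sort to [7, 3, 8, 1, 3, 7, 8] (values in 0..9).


Count array: [0, 1, 0, 2, 0, 0, 0, 2, 2, 0]
Reconstruct: [1, 3, 3, 7, 7, 8, 8]


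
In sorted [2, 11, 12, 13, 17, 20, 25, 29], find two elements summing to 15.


Two pointers: lo=0, hi=7
Found pair: (2, 13) summing to 15


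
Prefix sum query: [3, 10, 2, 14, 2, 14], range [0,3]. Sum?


Prefix sums: [0, 3, 13, 15, 29, 31, 45]
Sum[0..3] = prefix[4] - prefix[0] = 29 - 0 = 29


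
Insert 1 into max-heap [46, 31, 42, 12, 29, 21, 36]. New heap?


Append 1: [46, 31, 42, 12, 29, 21, 36, 1]
Bubble up: no swaps needed
Result: [46, 31, 42, 12, 29, 21, 36, 1]


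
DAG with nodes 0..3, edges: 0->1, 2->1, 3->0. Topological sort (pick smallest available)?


Kahn's algorithm, process smallest node first
Order: [2, 3, 0, 1]


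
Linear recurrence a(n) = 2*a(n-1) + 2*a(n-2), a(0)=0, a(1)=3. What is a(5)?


Build bottom-up:
...a(3)=18, a(4)=48, a(5)=2*48+2*18=132


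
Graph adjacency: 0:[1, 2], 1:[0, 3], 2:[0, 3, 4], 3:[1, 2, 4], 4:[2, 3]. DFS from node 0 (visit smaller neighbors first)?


DFS stack-based: start with [0]
Visit order: [0, 1, 3, 2, 4]


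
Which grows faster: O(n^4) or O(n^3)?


cubic grows slower than quartic
O(n^3) is asymptotically smaller; O(n^4) grows faster


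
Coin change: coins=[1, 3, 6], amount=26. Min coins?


dp[0]=0; dp[i]=1+min(dp[i-c] for c in coins)
...dp[21]=4, dp[22]=5, dp[23]=6, dp[24]=4, dp[25]=5, dp[26]=6
Minimum coins for 26 = 6


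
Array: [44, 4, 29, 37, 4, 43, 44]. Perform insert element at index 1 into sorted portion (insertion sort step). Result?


After one pass: [4, 44, 29, 37, 4, 43, 44]


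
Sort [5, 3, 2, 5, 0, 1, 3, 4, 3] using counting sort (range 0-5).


Count array: [1, 1, 1, 3, 1, 2]
Reconstruct: [0, 1, 2, 3, 3, 3, 4, 5, 5]


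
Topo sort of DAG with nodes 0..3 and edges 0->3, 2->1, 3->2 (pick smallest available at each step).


Kahn's algorithm, process smallest node first
Order: [0, 3, 2, 1]


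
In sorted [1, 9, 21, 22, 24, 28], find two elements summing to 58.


Two pointers: lo=0, hi=5
No pair sums to 58


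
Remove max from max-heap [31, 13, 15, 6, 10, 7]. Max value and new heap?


Max = 31
Replace root with last, heapify down
Resulting heap: [15, 13, 7, 6, 10]


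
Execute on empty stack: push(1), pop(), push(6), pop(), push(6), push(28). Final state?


push(1) -> [1]
pop() returns 1 -> []
push(6) -> [6]
pop() returns 6 -> []
push(6) -> [6]
push(28) -> [6, 28]
Final stack (bottom to top): [6, 28]


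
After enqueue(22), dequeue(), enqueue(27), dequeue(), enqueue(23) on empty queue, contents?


enqueue(22) -> [22]
dequeue() returns 22 -> []
enqueue(27) -> [27]
dequeue() returns 27 -> []
enqueue(23) -> [23]
Final queue (front to back): [23]


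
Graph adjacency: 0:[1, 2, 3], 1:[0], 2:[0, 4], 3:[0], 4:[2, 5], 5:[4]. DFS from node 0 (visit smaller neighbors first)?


DFS stack-based: start with [0]
Visit order: [0, 1, 2, 4, 5, 3]


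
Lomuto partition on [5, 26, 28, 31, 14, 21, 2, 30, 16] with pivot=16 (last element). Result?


Elements <= 16 go left of pivot.
Result: [5, 14, 2, 16, 26, 21, 28, 30, 31], pivot at index 3


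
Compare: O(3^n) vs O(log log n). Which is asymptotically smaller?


double-logarithmic grows slower than exponential (base 3)
O(log log n) is asymptotically smaller; O(3^n) grows faster


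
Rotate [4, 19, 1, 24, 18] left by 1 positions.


Left rotate by 1: [19, 1, 24, 18, 4]


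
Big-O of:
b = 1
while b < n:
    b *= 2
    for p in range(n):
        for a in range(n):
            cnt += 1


Per nesting level: O(log n) * O(n) * O(n) = O(n^2 log n)
Complexity: O(n^2 log n)


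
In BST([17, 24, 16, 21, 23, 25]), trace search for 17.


BST root = 17
Search for 17: compare at each node
Path: [17]


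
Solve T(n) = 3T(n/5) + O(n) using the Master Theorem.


a=3, b=5, c=1. log_5(3)=0.683 < c=1. Case 3: O(n^c) = O(n)
Complexity: O(n)


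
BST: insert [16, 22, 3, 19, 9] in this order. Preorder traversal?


Root = 16; build tree by BST insertion.
Preorder traversal: [16, 3, 9, 22, 19]


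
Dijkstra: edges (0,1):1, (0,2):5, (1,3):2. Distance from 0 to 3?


Dijkstra from 0:
Distances: {0: 0, 1: 1, 2: 5, 3: 3}
Shortest distance to 3 = 3, path = [0, 1, 3]


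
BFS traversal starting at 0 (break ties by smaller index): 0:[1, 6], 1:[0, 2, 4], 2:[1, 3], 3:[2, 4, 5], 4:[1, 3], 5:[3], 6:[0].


BFS queue: start with [0]
Visit order: [0, 1, 6, 2, 4, 3, 5]


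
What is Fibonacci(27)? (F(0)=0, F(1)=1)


F(n)=F(n-1)+F(n-2)
...F(25)=75025, F(26)=121393, F(27)=196418


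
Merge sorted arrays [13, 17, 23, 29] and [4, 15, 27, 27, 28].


Compare heads, take smaller each step.
Merged: [4, 13, 15, 17, 23, 27, 27, 28, 29]


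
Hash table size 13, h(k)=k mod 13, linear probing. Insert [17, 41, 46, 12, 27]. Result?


Insertions: 17->slot 4; 41->slot 2; 46->slot 7; 12->slot 12; 27->slot 1
Table: [None, 27, 41, None, 17, None, None, 46, None, None, None, None, 12]


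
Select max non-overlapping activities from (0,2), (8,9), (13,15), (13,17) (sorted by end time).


Greedy: pick earliest-ending, then skip overlaps.
Selected (3 activities): [(0, 2), (8, 9), (13, 15)]


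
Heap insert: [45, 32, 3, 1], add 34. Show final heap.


Append 34: [45, 32, 3, 1, 34]
Bubble up: swap idx 4(34) with idx 1(32)
Result: [45, 34, 3, 1, 32]


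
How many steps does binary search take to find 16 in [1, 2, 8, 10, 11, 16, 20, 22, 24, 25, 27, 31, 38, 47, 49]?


Search for 16:
[0,14] mid=7 arr[7]=22
[0,6] mid=3 arr[3]=10
[4,6] mid=5 arr[5]=16
Total: 3 comparisons


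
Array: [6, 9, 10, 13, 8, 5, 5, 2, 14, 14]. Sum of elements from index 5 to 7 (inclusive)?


Prefix sums: [0, 6, 15, 25, 38, 46, 51, 56, 58, 72, 86]
Sum[5..7] = prefix[8] - prefix[5] = 58 - 46 = 12


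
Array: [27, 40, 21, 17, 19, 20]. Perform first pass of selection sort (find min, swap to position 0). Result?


After one pass: [17, 40, 21, 27, 19, 20]


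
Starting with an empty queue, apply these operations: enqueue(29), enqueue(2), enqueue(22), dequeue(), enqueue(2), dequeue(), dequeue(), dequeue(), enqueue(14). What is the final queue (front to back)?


enqueue(29) -> [29]
enqueue(2) -> [29, 2]
enqueue(22) -> [29, 2, 22]
dequeue() returns 29 -> [2, 22]
enqueue(2) -> [2, 22, 2]
dequeue() returns 2 -> [22, 2]
dequeue() returns 22 -> [2]
dequeue() returns 2 -> []
enqueue(14) -> [14]
Final queue (front to back): [14]


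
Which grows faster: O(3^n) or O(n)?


linear grows slower than exponential (base 3)
O(n) is asymptotically smaller; O(3^n) grows faster


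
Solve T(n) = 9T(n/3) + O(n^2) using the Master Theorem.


a=9, b=3, c=2. log_3(9)=2 = c=2. Case 2: O(n^c log n) = O(n^2 log n)
Complexity: O(n^2 log n)


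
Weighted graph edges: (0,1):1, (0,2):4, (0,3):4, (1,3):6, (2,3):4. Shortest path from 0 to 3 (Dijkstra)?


Dijkstra from 0:
Distances: {0: 0, 1: 1, 2: 4, 3: 4}
Shortest distance to 3 = 4, path = [0, 3]


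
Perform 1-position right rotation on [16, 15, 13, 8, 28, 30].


Right rotate by 1: [30, 16, 15, 13, 8, 28]


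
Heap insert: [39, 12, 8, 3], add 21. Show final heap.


Append 21: [39, 12, 8, 3, 21]
Bubble up: swap idx 4(21) with idx 1(12)
Result: [39, 21, 8, 3, 12]


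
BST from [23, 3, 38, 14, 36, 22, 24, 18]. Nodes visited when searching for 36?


BST root = 23
Search for 36: compare at each node
Path: [23, 38, 36]


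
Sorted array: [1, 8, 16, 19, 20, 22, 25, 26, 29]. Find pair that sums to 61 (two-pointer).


Two pointers: lo=0, hi=8
No pair sums to 61


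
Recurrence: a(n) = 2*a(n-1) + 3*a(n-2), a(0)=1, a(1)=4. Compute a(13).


Build bottom-up:
...a(11)=221434, a(12)=664301, a(13)=2*664301+3*221434=1992904


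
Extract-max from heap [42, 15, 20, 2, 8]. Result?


Max = 42
Replace root with last, heapify down
Resulting heap: [20, 15, 8, 2]


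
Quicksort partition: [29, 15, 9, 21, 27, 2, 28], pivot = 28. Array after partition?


Elements <= 28 go left of pivot.
Result: [15, 9, 21, 27, 2, 28, 29], pivot at index 5


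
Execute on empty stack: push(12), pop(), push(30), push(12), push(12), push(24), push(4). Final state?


push(12) -> [12]
pop() returns 12 -> []
push(30) -> [30]
push(12) -> [30, 12]
push(12) -> [30, 12, 12]
push(24) -> [30, 12, 12, 24]
push(4) -> [30, 12, 12, 24, 4]
Final stack (bottom to top): [30, 12, 12, 24, 4]


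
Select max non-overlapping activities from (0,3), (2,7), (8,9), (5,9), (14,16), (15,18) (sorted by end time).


Greedy: pick earliest-ending, then skip overlaps.
Selected (3 activities): [(0, 3), (8, 9), (14, 16)]


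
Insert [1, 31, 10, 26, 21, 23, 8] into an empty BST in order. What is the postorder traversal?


Root = 1; build tree by BST insertion.
Postorder traversal: [8, 23, 21, 26, 10, 31, 1]


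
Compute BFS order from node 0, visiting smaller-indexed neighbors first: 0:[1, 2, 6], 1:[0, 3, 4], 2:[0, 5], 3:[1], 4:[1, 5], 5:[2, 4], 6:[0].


BFS queue: start with [0]
Visit order: [0, 1, 2, 6, 3, 4, 5]


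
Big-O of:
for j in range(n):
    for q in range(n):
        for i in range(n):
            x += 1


Per nesting level: O(n) * O(n) * O(n) = O(n^3)
Complexity: O(n^3)


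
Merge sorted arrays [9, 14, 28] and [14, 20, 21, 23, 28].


Compare heads, take smaller each step.
Merged: [9, 14, 14, 20, 21, 23, 28, 28]


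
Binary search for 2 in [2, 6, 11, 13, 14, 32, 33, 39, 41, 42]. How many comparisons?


Search for 2:
[0,9] mid=4 arr[4]=14
[0,3] mid=1 arr[1]=6
[0,0] mid=0 arr[0]=2
Total: 3 comparisons


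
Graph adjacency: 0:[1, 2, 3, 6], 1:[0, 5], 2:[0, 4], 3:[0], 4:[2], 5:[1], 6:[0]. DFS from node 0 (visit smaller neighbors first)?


DFS stack-based: start with [0]
Visit order: [0, 1, 5, 2, 4, 3, 6]


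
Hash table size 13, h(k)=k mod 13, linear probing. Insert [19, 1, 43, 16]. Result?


Insertions: 19->slot 6; 1->slot 1; 43->slot 4; 16->slot 3
Table: [None, 1, None, 16, 43, None, 19, None, None, None, None, None, None]


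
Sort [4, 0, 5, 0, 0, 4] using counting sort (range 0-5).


Count array: [3, 0, 0, 0, 2, 1]
Reconstruct: [0, 0, 0, 4, 4, 5]


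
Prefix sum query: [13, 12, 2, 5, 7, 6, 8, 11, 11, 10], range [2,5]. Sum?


Prefix sums: [0, 13, 25, 27, 32, 39, 45, 53, 64, 75, 85]
Sum[2..5] = prefix[6] - prefix[2] = 45 - 25 = 20


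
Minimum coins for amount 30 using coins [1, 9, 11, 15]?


dp[0]=0; dp[i]=1+min(dp[i-c] for c in coins)
...dp[25]=3, dp[26]=2, dp[27]=3, dp[28]=4, dp[29]=3, dp[30]=2
Minimum coins for 30 = 2


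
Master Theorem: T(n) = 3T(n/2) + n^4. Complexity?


a=3, b=2, c=4. log_2(3)=1.585 < c=4. Case 3: O(n^c) = O(n^4)
Complexity: O(n^4)


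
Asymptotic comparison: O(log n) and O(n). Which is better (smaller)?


logarithmic grows slower than linear
O(log n) is asymptotically smaller; O(n) grows faster


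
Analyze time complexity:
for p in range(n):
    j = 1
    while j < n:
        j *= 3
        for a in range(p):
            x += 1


Per nesting level: O(n) * O(log n) * O(n) [triangular over p] = O(n^2 log n)
Complexity: O(n^2 log n)


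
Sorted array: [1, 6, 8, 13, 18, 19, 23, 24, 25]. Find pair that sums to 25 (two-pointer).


Two pointers: lo=0, hi=8
Found pair: (1, 24) summing to 25


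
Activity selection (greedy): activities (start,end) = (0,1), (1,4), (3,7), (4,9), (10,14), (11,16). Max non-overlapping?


Greedy: pick earliest-ending, then skip overlaps.
Selected (4 activities): [(0, 1), (1, 4), (4, 9), (10, 14)]


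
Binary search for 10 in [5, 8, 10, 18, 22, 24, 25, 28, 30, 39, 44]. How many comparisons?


Search for 10:
[0,10] mid=5 arr[5]=24
[0,4] mid=2 arr[2]=10
Total: 2 comparisons


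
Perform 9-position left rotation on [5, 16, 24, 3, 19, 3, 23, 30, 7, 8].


Left rotate by 9: [8, 5, 16, 24, 3, 19, 3, 23, 30, 7]


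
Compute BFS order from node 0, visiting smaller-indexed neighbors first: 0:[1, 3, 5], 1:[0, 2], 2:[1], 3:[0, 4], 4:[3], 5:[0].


BFS queue: start with [0]
Visit order: [0, 1, 3, 5, 2, 4]


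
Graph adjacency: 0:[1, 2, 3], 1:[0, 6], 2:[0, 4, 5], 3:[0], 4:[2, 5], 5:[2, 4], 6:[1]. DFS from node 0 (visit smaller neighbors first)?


DFS stack-based: start with [0]
Visit order: [0, 1, 6, 2, 4, 5, 3]


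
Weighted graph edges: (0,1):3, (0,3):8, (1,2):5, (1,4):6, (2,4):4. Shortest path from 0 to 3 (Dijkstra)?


Dijkstra from 0:
Distances: {0: 0, 1: 3, 2: 8, 3: 8, 4: 9}
Shortest distance to 3 = 8, path = [0, 3]


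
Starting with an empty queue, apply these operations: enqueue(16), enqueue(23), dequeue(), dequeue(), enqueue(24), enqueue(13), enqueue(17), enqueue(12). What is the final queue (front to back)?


enqueue(16) -> [16]
enqueue(23) -> [16, 23]
dequeue() returns 16 -> [23]
dequeue() returns 23 -> []
enqueue(24) -> [24]
enqueue(13) -> [24, 13]
enqueue(17) -> [24, 13, 17]
enqueue(12) -> [24, 13, 17, 12]
Final queue (front to back): [24, 13, 17, 12]


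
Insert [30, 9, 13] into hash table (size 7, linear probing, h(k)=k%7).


Insertions: 30->slot 2; 9->slot 3; 13->slot 6
Table: [None, None, 30, 9, None, None, 13]


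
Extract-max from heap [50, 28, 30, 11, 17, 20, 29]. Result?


Max = 50
Replace root with last, heapify down
Resulting heap: [30, 28, 29, 11, 17, 20]


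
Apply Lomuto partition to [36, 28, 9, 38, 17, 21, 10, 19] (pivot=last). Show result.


Elements <= 19 go left of pivot.
Result: [9, 17, 10, 19, 28, 21, 36, 38], pivot at index 3


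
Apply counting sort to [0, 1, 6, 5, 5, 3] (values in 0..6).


Count array: [1, 1, 0, 1, 0, 2, 1]
Reconstruct: [0, 1, 3, 5, 5, 6]


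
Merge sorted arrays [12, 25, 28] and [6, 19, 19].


Compare heads, take smaller each step.
Merged: [6, 12, 19, 19, 25, 28]


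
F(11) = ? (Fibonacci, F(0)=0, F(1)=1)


F(n)=F(n-1)+F(n-2)
...F(9)=34, F(10)=55, F(11)=89


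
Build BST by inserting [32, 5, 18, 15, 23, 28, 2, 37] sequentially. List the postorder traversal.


Root = 32; build tree by BST insertion.
Postorder traversal: [2, 15, 28, 23, 18, 5, 37, 32]


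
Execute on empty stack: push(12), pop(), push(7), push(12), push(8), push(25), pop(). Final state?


push(12) -> [12]
pop() returns 12 -> []
push(7) -> [7]
push(12) -> [7, 12]
push(8) -> [7, 12, 8]
push(25) -> [7, 12, 8, 25]
pop() returns 25 -> [7, 12, 8]
Final stack (bottom to top): [7, 12, 8]


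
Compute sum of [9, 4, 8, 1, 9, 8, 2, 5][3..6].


Prefix sums: [0, 9, 13, 21, 22, 31, 39, 41, 46]
Sum[3..6] = prefix[7] - prefix[3] = 41 - 21 = 20


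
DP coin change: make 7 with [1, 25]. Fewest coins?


dp[0]=0; dp[i]=1+min(dp[i-c] for c in coins)
...dp[2]=2, dp[3]=3, dp[4]=4, dp[5]=5, dp[6]=6, dp[7]=7
Minimum coins for 7 = 7


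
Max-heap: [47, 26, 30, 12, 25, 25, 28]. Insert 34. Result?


Append 34: [47, 26, 30, 12, 25, 25, 28, 34]
Bubble up: swap idx 7(34) with idx 3(12); swap idx 3(34) with idx 1(26)
Result: [47, 34, 30, 26, 25, 25, 28, 12]


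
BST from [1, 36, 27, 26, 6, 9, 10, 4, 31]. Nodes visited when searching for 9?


BST root = 1
Search for 9: compare at each node
Path: [1, 36, 27, 26, 6, 9]


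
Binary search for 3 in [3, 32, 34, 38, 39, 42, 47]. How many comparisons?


Search for 3:
[0,6] mid=3 arr[3]=38
[0,2] mid=1 arr[1]=32
[0,0] mid=0 arr[0]=3
Total: 3 comparisons


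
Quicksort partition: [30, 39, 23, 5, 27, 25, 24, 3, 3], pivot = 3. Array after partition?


Elements <= 3 go left of pivot.
Result: [3, 3, 23, 5, 27, 25, 24, 30, 39], pivot at index 1


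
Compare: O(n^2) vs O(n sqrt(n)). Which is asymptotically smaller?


n^1.5 grows slower than quadratic
O(n sqrt(n)) is asymptotically smaller; O(n^2) grows faster


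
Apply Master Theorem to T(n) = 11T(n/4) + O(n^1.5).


a=11, b=4, c=1.5. log_4(11)=1.730 > c=1.5. Case 1: O(n^log_b(a)) = O(n^1.730)
Complexity: O(n^1.730)


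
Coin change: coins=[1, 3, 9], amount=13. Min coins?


dp[0]=0; dp[i]=1+min(dp[i-c] for c in coins)
...dp[8]=4, dp[9]=1, dp[10]=2, dp[11]=3, dp[12]=2, dp[13]=3
Minimum coins for 13 = 3


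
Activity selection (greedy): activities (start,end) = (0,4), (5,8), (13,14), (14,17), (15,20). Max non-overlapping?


Greedy: pick earliest-ending, then skip overlaps.
Selected (4 activities): [(0, 4), (5, 8), (13, 14), (14, 17)]


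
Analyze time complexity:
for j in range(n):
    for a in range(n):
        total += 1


Per nesting level: O(n) * O(n) = O(n^2)
Complexity: O(n^2)


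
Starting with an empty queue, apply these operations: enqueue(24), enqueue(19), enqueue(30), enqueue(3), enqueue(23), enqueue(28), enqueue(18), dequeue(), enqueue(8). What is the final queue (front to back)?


enqueue(24) -> [24]
enqueue(19) -> [24, 19]
enqueue(30) -> [24, 19, 30]
enqueue(3) -> [24, 19, 30, 3]
enqueue(23) -> [24, 19, 30, 3, 23]
enqueue(28) -> [24, 19, 30, 3, 23, 28]
enqueue(18) -> [24, 19, 30, 3, 23, 28, 18]
dequeue() returns 24 -> [19, 30, 3, 23, 28, 18]
enqueue(8) -> [19, 30, 3, 23, 28, 18, 8]
Final queue (front to back): [19, 30, 3, 23, 28, 18, 8]


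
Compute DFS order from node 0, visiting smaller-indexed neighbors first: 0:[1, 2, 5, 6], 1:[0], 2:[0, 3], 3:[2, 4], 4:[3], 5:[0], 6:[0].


DFS stack-based: start with [0]
Visit order: [0, 1, 2, 3, 4, 5, 6]


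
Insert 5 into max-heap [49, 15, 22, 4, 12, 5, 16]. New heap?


Append 5: [49, 15, 22, 4, 12, 5, 16, 5]
Bubble up: swap idx 7(5) with idx 3(4)
Result: [49, 15, 22, 5, 12, 5, 16, 4]


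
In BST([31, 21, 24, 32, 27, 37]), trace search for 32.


BST root = 31
Search for 32: compare at each node
Path: [31, 32]


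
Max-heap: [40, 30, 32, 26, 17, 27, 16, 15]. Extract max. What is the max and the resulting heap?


Max = 40
Replace root with last, heapify down
Resulting heap: [32, 30, 27, 26, 17, 15, 16]


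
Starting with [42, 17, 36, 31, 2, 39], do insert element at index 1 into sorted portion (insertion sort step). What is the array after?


After one pass: [17, 42, 36, 31, 2, 39]


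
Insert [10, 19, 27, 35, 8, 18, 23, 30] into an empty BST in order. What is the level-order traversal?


Root = 10; build tree by BST insertion.
Level-Order traversal: [10, 8, 19, 18, 27, 23, 35, 30]


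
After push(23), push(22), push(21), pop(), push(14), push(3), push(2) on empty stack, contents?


push(23) -> [23]
push(22) -> [23, 22]
push(21) -> [23, 22, 21]
pop() returns 21 -> [23, 22]
push(14) -> [23, 22, 14]
push(3) -> [23, 22, 14, 3]
push(2) -> [23, 22, 14, 3, 2]
Final stack (bottom to top): [23, 22, 14, 3, 2]


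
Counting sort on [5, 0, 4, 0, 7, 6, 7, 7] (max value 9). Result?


Count array: [2, 0, 0, 0, 1, 1, 1, 3, 0, 0]
Reconstruct: [0, 0, 4, 5, 6, 7, 7, 7]


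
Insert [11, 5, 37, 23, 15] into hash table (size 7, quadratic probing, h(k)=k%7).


Insertions: 11->slot 4; 5->slot 5; 37->slot 2; 23->slot 3; 15->slot 1
Table: [None, 15, 37, 23, 11, 5, None]


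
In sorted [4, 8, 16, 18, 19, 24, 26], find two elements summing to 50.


Two pointers: lo=0, hi=6
Found pair: (24, 26) summing to 50


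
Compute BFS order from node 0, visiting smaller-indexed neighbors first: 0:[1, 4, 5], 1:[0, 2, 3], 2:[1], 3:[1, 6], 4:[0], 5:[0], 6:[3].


BFS queue: start with [0]
Visit order: [0, 1, 4, 5, 2, 3, 6]


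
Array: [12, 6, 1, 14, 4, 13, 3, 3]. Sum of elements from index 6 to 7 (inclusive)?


Prefix sums: [0, 12, 18, 19, 33, 37, 50, 53, 56]
Sum[6..7] = prefix[8] - prefix[6] = 56 - 50 = 6


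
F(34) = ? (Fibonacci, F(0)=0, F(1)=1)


F(n)=F(n-1)+F(n-2)
...F(32)=2178309, F(33)=3524578, F(34)=5702887


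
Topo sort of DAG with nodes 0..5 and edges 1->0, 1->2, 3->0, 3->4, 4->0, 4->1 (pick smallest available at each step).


Kahn's algorithm, process smallest node first
Order: [3, 4, 1, 0, 2, 5]


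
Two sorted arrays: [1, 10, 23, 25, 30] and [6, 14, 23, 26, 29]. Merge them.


Compare heads, take smaller each step.
Merged: [1, 6, 10, 14, 23, 23, 25, 26, 29, 30]


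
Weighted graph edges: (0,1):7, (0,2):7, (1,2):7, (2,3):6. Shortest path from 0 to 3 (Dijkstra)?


Dijkstra from 0:
Distances: {0: 0, 1: 7, 2: 7, 3: 13}
Shortest distance to 3 = 13, path = [0, 2, 3]


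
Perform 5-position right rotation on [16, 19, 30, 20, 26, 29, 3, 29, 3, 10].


Right rotate by 5: [29, 3, 29, 3, 10, 16, 19, 30, 20, 26]


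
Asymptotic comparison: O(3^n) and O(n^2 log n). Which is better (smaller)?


n^2 log n grows slower than exponential (base 3)
O(n^2 log n) is asymptotically smaller; O(3^n) grows faster


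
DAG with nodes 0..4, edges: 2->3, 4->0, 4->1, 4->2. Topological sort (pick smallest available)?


Kahn's algorithm, process smallest node first
Order: [4, 0, 1, 2, 3]


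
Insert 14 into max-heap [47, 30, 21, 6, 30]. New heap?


Append 14: [47, 30, 21, 6, 30, 14]
Bubble up: no swaps needed
Result: [47, 30, 21, 6, 30, 14]


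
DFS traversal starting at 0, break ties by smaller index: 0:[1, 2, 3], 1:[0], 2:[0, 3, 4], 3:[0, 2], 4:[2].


DFS stack-based: start with [0]
Visit order: [0, 1, 2, 3, 4]


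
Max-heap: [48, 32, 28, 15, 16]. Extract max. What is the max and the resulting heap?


Max = 48
Replace root with last, heapify down
Resulting heap: [32, 16, 28, 15]


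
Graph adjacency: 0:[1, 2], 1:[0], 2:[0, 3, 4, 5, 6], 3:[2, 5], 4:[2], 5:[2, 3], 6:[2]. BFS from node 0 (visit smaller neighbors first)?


BFS queue: start with [0]
Visit order: [0, 1, 2, 3, 4, 5, 6]


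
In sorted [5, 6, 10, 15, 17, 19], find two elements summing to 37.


Two pointers: lo=0, hi=5
No pair sums to 37


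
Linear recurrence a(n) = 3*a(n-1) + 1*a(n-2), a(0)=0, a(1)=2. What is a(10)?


Build bottom-up:
...a(8)=7854, a(9)=25940, a(10)=3*25940+1*7854=85674


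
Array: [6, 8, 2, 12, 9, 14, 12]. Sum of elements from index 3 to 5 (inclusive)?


Prefix sums: [0, 6, 14, 16, 28, 37, 51, 63]
Sum[3..5] = prefix[6] - prefix[3] = 51 - 16 = 35


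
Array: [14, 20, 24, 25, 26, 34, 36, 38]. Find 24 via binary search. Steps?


Search for 24:
[0,7] mid=3 arr[3]=25
[0,2] mid=1 arr[1]=20
[2,2] mid=2 arr[2]=24
Total: 3 comparisons


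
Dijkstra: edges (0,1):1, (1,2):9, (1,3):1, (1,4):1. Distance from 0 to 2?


Dijkstra from 0:
Distances: {0: 0, 1: 1, 2: 10, 3: 2, 4: 2}
Shortest distance to 2 = 10, path = [0, 1, 2]


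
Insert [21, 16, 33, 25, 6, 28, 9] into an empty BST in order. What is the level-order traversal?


Root = 21; build tree by BST insertion.
Level-Order traversal: [21, 16, 33, 6, 25, 9, 28]


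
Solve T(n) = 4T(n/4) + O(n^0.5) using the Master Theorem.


a=4, b=4, c=0.5. log_4(4)=1 > c=0.5. Case 1: O(n^log_b(a)) = O(n)
Complexity: O(n)


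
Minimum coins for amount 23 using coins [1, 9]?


dp[0]=0; dp[i]=1+min(dp[i-c] for c in coins)
...dp[18]=2, dp[19]=3, dp[20]=4, dp[21]=5, dp[22]=6, dp[23]=7
Minimum coins for 23 = 7


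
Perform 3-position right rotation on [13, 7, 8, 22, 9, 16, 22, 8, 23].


Right rotate by 3: [22, 8, 23, 13, 7, 8, 22, 9, 16]


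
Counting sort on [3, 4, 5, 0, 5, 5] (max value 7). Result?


Count array: [1, 0, 0, 1, 1, 3, 0, 0]
Reconstruct: [0, 3, 4, 5, 5, 5]


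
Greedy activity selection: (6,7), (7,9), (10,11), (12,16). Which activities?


Greedy: pick earliest-ending, then skip overlaps.
Selected (4 activities): [(6, 7), (7, 9), (10, 11), (12, 16)]


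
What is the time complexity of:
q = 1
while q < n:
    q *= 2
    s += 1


Per nesting level: O(log n) = O(log n)
Complexity: O(log n)


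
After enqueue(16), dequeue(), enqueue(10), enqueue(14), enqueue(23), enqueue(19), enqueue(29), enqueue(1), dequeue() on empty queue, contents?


enqueue(16) -> [16]
dequeue() returns 16 -> []
enqueue(10) -> [10]
enqueue(14) -> [10, 14]
enqueue(23) -> [10, 14, 23]
enqueue(19) -> [10, 14, 23, 19]
enqueue(29) -> [10, 14, 23, 19, 29]
enqueue(1) -> [10, 14, 23, 19, 29, 1]
dequeue() returns 10 -> [14, 23, 19, 29, 1]
Final queue (front to back): [14, 23, 19, 29, 1]


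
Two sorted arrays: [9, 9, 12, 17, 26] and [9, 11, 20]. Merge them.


Compare heads, take smaller each step.
Merged: [9, 9, 9, 11, 12, 17, 20, 26]


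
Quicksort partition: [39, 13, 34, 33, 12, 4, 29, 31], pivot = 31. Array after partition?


Elements <= 31 go left of pivot.
Result: [13, 12, 4, 29, 31, 34, 33, 39], pivot at index 4


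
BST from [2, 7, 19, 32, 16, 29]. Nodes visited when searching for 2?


BST root = 2
Search for 2: compare at each node
Path: [2]


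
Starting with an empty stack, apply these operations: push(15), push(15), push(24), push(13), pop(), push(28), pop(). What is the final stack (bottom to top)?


push(15) -> [15]
push(15) -> [15, 15]
push(24) -> [15, 15, 24]
push(13) -> [15, 15, 24, 13]
pop() returns 13 -> [15, 15, 24]
push(28) -> [15, 15, 24, 28]
pop() returns 28 -> [15, 15, 24]
Final stack (bottom to top): [15, 15, 24]


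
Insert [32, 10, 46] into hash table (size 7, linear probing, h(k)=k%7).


Insertions: 32->slot 4; 10->slot 3; 46->slot 5
Table: [None, None, None, 10, 32, 46, None]


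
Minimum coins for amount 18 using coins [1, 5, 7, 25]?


dp[0]=0; dp[i]=1+min(dp[i-c] for c in coins)
...dp[13]=3, dp[14]=2, dp[15]=3, dp[16]=4, dp[17]=3, dp[18]=4
Minimum coins for 18 = 4


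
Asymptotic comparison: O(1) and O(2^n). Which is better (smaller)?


constant grows slower than exponential
O(1) is asymptotically smaller; O(2^n) grows faster


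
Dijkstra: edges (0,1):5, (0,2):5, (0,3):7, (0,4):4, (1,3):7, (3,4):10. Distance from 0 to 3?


Dijkstra from 0:
Distances: {0: 0, 1: 5, 2: 5, 3: 7, 4: 4}
Shortest distance to 3 = 7, path = [0, 3]


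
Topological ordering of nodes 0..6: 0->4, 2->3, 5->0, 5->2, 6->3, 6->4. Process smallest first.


Kahn's algorithm, process smallest node first
Order: [1, 5, 0, 2, 6, 3, 4]


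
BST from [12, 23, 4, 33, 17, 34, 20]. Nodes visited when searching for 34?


BST root = 12
Search for 34: compare at each node
Path: [12, 23, 33, 34]


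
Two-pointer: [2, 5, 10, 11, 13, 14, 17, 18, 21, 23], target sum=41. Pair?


Two pointers: lo=0, hi=9
Found pair: (18, 23) summing to 41


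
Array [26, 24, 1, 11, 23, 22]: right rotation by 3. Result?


Right rotate by 3: [11, 23, 22, 26, 24, 1]


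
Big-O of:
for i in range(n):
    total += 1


Per nesting level: O(n) = O(n)
Complexity: O(n)


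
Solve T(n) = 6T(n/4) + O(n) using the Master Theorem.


a=6, b=4, c=1. log_4(6)=1.292 > c=1. Case 1: O(n^log_b(a)) = O(n^1.292)
Complexity: O(n^1.292)


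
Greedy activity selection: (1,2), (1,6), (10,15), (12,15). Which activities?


Greedy: pick earliest-ending, then skip overlaps.
Selected (2 activities): [(1, 2), (10, 15)]


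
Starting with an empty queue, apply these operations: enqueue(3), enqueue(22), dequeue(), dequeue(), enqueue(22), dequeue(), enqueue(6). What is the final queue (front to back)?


enqueue(3) -> [3]
enqueue(22) -> [3, 22]
dequeue() returns 3 -> [22]
dequeue() returns 22 -> []
enqueue(22) -> [22]
dequeue() returns 22 -> []
enqueue(6) -> [6]
Final queue (front to back): [6]


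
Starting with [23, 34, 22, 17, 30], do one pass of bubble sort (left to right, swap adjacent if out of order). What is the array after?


After one pass: [23, 22, 17, 30, 34]


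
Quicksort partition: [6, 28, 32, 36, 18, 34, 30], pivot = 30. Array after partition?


Elements <= 30 go left of pivot.
Result: [6, 28, 18, 30, 32, 34, 36], pivot at index 3


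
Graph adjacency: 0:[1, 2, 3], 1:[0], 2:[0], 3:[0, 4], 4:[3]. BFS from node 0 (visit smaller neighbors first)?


BFS queue: start with [0]
Visit order: [0, 1, 2, 3, 4]


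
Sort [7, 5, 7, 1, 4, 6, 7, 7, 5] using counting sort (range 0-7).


Count array: [0, 1, 0, 0, 1, 2, 1, 4]
Reconstruct: [1, 4, 5, 5, 6, 7, 7, 7, 7]


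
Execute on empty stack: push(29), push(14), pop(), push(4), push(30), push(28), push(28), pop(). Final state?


push(29) -> [29]
push(14) -> [29, 14]
pop() returns 14 -> [29]
push(4) -> [29, 4]
push(30) -> [29, 4, 30]
push(28) -> [29, 4, 30, 28]
push(28) -> [29, 4, 30, 28, 28]
pop() returns 28 -> [29, 4, 30, 28]
Final stack (bottom to top): [29, 4, 30, 28]


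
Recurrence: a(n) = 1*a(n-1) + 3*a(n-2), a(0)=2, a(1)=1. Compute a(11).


Build bottom-up:
...a(9)=1810, a(10)=4207, a(11)=1*4207+3*1810=9637


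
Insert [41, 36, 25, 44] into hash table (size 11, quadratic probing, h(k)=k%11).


Insertions: 41->slot 8; 36->slot 3; 25->slot 4; 44->slot 0
Table: [44, None, None, 36, 25, None, None, None, 41, None, None]


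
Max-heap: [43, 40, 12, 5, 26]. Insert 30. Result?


Append 30: [43, 40, 12, 5, 26, 30]
Bubble up: swap idx 5(30) with idx 2(12)
Result: [43, 40, 30, 5, 26, 12]


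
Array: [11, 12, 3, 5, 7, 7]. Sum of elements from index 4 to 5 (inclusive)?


Prefix sums: [0, 11, 23, 26, 31, 38, 45]
Sum[4..5] = prefix[6] - prefix[4] = 45 - 31 = 14


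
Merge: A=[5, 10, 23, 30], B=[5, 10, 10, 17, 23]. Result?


Compare heads, take smaller each step.
Merged: [5, 5, 10, 10, 10, 17, 23, 23, 30]


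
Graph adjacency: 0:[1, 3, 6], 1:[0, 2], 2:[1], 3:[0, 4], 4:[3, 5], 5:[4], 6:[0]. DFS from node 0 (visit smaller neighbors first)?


DFS stack-based: start with [0]
Visit order: [0, 1, 2, 3, 4, 5, 6]


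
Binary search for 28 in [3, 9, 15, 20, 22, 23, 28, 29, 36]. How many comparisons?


Search for 28:
[0,8] mid=4 arr[4]=22
[5,8] mid=6 arr[6]=28
Total: 2 comparisons


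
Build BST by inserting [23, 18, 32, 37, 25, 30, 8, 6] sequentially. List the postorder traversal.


Root = 23; build tree by BST insertion.
Postorder traversal: [6, 8, 18, 30, 25, 37, 32, 23]


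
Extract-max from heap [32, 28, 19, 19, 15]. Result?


Max = 32
Replace root with last, heapify down
Resulting heap: [28, 19, 19, 15]


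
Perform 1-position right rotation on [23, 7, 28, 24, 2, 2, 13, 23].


Right rotate by 1: [23, 23, 7, 28, 24, 2, 2, 13]


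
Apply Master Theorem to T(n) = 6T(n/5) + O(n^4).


a=6, b=5, c=4. log_5(6)=1.113 < c=4. Case 3: O(n^c) = O(n^4)
Complexity: O(n^4)


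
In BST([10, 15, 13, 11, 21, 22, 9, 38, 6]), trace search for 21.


BST root = 10
Search for 21: compare at each node
Path: [10, 15, 21]


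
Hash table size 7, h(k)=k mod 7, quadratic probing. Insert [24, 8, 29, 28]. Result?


Insertions: 24->slot 3; 8->slot 1; 29->slot 2; 28->slot 0
Table: [28, 8, 29, 24, None, None, None]


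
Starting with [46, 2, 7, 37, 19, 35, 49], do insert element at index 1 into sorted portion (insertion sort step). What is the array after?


After one pass: [2, 46, 7, 37, 19, 35, 49]


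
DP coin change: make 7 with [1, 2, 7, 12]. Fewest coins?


dp[0]=0; dp[i]=1+min(dp[i-c] for c in coins)
...dp[2]=1, dp[3]=2, dp[4]=2, dp[5]=3, dp[6]=3, dp[7]=1
Minimum coins for 7 = 1


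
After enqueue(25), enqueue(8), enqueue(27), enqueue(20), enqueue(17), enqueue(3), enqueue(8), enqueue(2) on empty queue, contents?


enqueue(25) -> [25]
enqueue(8) -> [25, 8]
enqueue(27) -> [25, 8, 27]
enqueue(20) -> [25, 8, 27, 20]
enqueue(17) -> [25, 8, 27, 20, 17]
enqueue(3) -> [25, 8, 27, 20, 17, 3]
enqueue(8) -> [25, 8, 27, 20, 17, 3, 8]
enqueue(2) -> [25, 8, 27, 20, 17, 3, 8, 2]
Final queue (front to back): [25, 8, 27, 20, 17, 3, 8, 2]


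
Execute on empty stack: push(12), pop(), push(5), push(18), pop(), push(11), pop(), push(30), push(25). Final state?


push(12) -> [12]
pop() returns 12 -> []
push(5) -> [5]
push(18) -> [5, 18]
pop() returns 18 -> [5]
push(11) -> [5, 11]
pop() returns 11 -> [5]
push(30) -> [5, 30]
push(25) -> [5, 30, 25]
Final stack (bottom to top): [5, 30, 25]


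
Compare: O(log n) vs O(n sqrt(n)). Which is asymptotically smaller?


logarithmic grows slower than n^1.5
O(log n) is asymptotically smaller; O(n sqrt(n)) grows faster


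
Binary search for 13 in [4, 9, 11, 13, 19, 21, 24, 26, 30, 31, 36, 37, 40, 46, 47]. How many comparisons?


Search for 13:
[0,14] mid=7 arr[7]=26
[0,6] mid=3 arr[3]=13
Total: 2 comparisons


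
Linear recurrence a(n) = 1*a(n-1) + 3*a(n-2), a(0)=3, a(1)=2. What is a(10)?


Build bottom-up:
...a(8)=1307, a(9)=2969, a(10)=1*2969+3*1307=6890


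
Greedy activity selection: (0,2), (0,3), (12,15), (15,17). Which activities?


Greedy: pick earliest-ending, then skip overlaps.
Selected (3 activities): [(0, 2), (12, 15), (15, 17)]


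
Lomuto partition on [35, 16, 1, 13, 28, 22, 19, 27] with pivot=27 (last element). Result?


Elements <= 27 go left of pivot.
Result: [16, 1, 13, 22, 19, 27, 28, 35], pivot at index 5


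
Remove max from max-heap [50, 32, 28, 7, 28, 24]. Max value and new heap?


Max = 50
Replace root with last, heapify down
Resulting heap: [32, 28, 28, 7, 24]


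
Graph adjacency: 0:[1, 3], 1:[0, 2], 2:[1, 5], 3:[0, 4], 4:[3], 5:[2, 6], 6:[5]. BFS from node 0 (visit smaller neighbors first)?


BFS queue: start with [0]
Visit order: [0, 1, 3, 2, 4, 5, 6]


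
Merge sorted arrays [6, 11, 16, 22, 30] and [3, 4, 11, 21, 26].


Compare heads, take smaller each step.
Merged: [3, 4, 6, 11, 11, 16, 21, 22, 26, 30]


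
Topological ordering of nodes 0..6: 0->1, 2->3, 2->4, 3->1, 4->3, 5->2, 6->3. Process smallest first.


Kahn's algorithm, process smallest node first
Order: [0, 5, 2, 4, 6, 3, 1]


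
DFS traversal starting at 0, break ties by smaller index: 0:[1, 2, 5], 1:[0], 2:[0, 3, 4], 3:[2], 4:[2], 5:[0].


DFS stack-based: start with [0]
Visit order: [0, 1, 2, 3, 4, 5]


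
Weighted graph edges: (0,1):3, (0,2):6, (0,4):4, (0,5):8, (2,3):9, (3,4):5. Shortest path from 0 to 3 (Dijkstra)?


Dijkstra from 0:
Distances: {0: 0, 1: 3, 2: 6, 3: 9, 4: 4, 5: 8}
Shortest distance to 3 = 9, path = [0, 4, 3]


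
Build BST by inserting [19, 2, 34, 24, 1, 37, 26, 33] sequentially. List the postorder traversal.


Root = 19; build tree by BST insertion.
Postorder traversal: [1, 2, 33, 26, 24, 37, 34, 19]


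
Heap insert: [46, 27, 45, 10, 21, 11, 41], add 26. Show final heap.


Append 26: [46, 27, 45, 10, 21, 11, 41, 26]
Bubble up: swap idx 7(26) with idx 3(10)
Result: [46, 27, 45, 26, 21, 11, 41, 10]


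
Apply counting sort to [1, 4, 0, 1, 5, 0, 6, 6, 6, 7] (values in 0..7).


Count array: [2, 2, 0, 0, 1, 1, 3, 1]
Reconstruct: [0, 0, 1, 1, 4, 5, 6, 6, 6, 7]


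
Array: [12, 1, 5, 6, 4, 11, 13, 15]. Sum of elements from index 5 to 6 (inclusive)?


Prefix sums: [0, 12, 13, 18, 24, 28, 39, 52, 67]
Sum[5..6] = prefix[7] - prefix[5] = 52 - 28 = 24


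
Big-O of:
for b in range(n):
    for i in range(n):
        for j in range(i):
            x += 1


Per nesting level: O(n) * O(n) * O(n) [triangular over i] = O(n^3)
Complexity: O(n^3)


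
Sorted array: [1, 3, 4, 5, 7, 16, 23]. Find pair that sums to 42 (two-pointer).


Two pointers: lo=0, hi=6
No pair sums to 42


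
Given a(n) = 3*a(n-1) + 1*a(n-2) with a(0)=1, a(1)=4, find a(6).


Build bottom-up:
...a(4)=142, a(5)=469, a(6)=3*469+1*142=1549


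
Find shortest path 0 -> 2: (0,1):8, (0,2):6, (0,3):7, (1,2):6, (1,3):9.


Dijkstra from 0:
Distances: {0: 0, 1: 8, 2: 6, 3: 7}
Shortest distance to 2 = 6, path = [0, 2]


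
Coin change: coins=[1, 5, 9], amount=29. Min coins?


dp[0]=0; dp[i]=1+min(dp[i-c] for c in coins)
...dp[24]=4, dp[25]=5, dp[26]=6, dp[27]=3, dp[28]=4, dp[29]=5
Minimum coins for 29 = 5


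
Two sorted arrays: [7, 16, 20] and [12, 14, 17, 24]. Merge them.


Compare heads, take smaller each step.
Merged: [7, 12, 14, 16, 17, 20, 24]


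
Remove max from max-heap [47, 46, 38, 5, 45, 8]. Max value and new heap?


Max = 47
Replace root with last, heapify down
Resulting heap: [46, 45, 38, 5, 8]


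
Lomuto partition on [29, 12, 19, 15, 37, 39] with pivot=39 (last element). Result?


Elements <= 39 go left of pivot.
Result: [29, 12, 19, 15, 37, 39], pivot at index 5


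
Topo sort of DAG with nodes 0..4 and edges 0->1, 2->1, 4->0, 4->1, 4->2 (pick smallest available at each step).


Kahn's algorithm, process smallest node first
Order: [3, 4, 0, 2, 1]


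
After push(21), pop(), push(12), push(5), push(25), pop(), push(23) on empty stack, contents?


push(21) -> [21]
pop() returns 21 -> []
push(12) -> [12]
push(5) -> [12, 5]
push(25) -> [12, 5, 25]
pop() returns 25 -> [12, 5]
push(23) -> [12, 5, 23]
Final stack (bottom to top): [12, 5, 23]
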